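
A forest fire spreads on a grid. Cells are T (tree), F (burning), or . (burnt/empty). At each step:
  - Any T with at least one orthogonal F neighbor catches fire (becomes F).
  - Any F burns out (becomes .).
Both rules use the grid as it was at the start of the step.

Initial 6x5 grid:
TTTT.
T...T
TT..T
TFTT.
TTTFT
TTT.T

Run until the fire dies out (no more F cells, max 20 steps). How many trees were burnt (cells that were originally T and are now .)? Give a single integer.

Answer: 18

Derivation:
Step 1: +7 fires, +2 burnt (F count now 7)
Step 2: +5 fires, +7 burnt (F count now 5)
Step 3: +2 fires, +5 burnt (F count now 2)
Step 4: +1 fires, +2 burnt (F count now 1)
Step 5: +1 fires, +1 burnt (F count now 1)
Step 6: +1 fires, +1 burnt (F count now 1)
Step 7: +1 fires, +1 burnt (F count now 1)
Step 8: +0 fires, +1 burnt (F count now 0)
Fire out after step 8
Initially T: 20, now '.': 28
Total burnt (originally-T cells now '.'): 18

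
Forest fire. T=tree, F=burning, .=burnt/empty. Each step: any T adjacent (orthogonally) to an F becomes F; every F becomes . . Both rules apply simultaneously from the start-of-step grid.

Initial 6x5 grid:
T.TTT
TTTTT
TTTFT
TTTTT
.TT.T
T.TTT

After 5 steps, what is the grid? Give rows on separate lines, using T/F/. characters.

Step 1: 4 trees catch fire, 1 burn out
  T.TTT
  TTTFT
  TTF.F
  TTTFT
  .TT.T
  T.TTT
Step 2: 6 trees catch fire, 4 burn out
  T.TFT
  TTF.F
  TF...
  TTF.F
  .TT.T
  T.TTT
Step 3: 7 trees catch fire, 6 burn out
  T.F.F
  TF...
  F....
  TF...
  .TF.F
  T.TTT
Step 4: 5 trees catch fire, 7 burn out
  T....
  F....
  .....
  F....
  .F...
  T.FTF
Step 5: 2 trees catch fire, 5 burn out
  F....
  .....
  .....
  .....
  .....
  T..F.

F....
.....
.....
.....
.....
T..F.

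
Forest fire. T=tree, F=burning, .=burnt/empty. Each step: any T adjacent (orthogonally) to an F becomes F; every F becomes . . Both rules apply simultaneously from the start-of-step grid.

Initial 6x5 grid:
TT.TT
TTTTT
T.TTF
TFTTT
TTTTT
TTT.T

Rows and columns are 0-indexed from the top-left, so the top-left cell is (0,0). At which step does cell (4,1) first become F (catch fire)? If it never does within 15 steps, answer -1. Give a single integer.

Step 1: cell (4,1)='F' (+6 fires, +2 burnt)
  -> target ignites at step 1
Step 2: cell (4,1)='.' (+9 fires, +6 burnt)
Step 3: cell (4,1)='.' (+7 fires, +9 burnt)
Step 4: cell (4,1)='.' (+2 fires, +7 burnt)
Step 5: cell (4,1)='.' (+1 fires, +2 burnt)
Step 6: cell (4,1)='.' (+0 fires, +1 burnt)
  fire out at step 6

1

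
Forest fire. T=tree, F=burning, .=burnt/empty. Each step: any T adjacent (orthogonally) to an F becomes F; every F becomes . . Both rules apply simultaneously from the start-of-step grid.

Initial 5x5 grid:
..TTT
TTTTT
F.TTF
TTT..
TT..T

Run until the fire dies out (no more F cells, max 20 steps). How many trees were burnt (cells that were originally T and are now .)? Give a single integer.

Answer: 15

Derivation:
Step 1: +4 fires, +2 burnt (F count now 4)
Step 2: +6 fires, +4 burnt (F count now 6)
Step 3: +4 fires, +6 burnt (F count now 4)
Step 4: +1 fires, +4 burnt (F count now 1)
Step 5: +0 fires, +1 burnt (F count now 0)
Fire out after step 5
Initially T: 16, now '.': 24
Total burnt (originally-T cells now '.'): 15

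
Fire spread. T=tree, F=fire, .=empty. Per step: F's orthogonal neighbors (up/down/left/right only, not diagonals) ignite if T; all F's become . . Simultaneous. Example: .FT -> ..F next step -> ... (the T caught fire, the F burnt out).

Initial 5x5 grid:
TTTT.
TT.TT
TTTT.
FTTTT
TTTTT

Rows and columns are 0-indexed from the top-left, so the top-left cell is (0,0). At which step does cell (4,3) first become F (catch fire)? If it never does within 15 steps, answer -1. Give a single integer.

Step 1: cell (4,3)='T' (+3 fires, +1 burnt)
Step 2: cell (4,3)='T' (+4 fires, +3 burnt)
Step 3: cell (4,3)='T' (+5 fires, +4 burnt)
Step 4: cell (4,3)='F' (+4 fires, +5 burnt)
  -> target ignites at step 4
Step 5: cell (4,3)='.' (+3 fires, +4 burnt)
Step 6: cell (4,3)='.' (+2 fires, +3 burnt)
Step 7: cell (4,3)='.' (+0 fires, +2 burnt)
  fire out at step 7

4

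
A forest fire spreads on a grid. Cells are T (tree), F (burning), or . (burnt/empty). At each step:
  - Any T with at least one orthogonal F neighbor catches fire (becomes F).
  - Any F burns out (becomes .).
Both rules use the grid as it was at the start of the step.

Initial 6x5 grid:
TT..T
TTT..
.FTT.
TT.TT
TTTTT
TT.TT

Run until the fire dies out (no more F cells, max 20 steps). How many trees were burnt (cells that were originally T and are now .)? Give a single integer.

Step 1: +3 fires, +1 burnt (F count now 3)
Step 2: +6 fires, +3 burnt (F count now 6)
Step 3: +5 fires, +6 burnt (F count now 5)
Step 4: +3 fires, +5 burnt (F count now 3)
Step 5: +2 fires, +3 burnt (F count now 2)
Step 6: +1 fires, +2 burnt (F count now 1)
Step 7: +0 fires, +1 burnt (F count now 0)
Fire out after step 7
Initially T: 21, now '.': 29
Total burnt (originally-T cells now '.'): 20

Answer: 20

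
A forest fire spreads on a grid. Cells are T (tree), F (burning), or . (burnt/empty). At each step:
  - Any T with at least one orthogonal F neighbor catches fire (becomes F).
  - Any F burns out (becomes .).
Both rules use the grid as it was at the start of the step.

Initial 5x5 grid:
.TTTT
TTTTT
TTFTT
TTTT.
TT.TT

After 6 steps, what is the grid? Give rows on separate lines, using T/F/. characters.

Step 1: 4 trees catch fire, 1 burn out
  .TTTT
  TTFTT
  TF.FT
  TTFT.
  TT.TT
Step 2: 7 trees catch fire, 4 burn out
  .TFTT
  TF.FT
  F...F
  TF.F.
  TT.TT
Step 3: 7 trees catch fire, 7 burn out
  .F.FT
  F...F
  .....
  F....
  TF.FT
Step 4: 3 trees catch fire, 7 burn out
  ....F
  .....
  .....
  .....
  F...F
Step 5: 0 trees catch fire, 3 burn out
  .....
  .....
  .....
  .....
  .....
Step 6: 0 trees catch fire, 0 burn out
  .....
  .....
  .....
  .....
  .....

.....
.....
.....
.....
.....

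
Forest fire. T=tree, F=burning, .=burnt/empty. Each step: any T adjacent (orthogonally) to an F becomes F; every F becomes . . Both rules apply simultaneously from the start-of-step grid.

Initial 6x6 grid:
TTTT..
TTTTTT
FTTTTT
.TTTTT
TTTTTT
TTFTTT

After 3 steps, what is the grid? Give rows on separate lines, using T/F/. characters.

Step 1: 5 trees catch fire, 2 burn out
  TTTT..
  FTTTTT
  .FTTTT
  .TTTTT
  TTFTTT
  TF.FTT
Step 2: 9 trees catch fire, 5 burn out
  FTTT..
  .FTTTT
  ..FTTT
  .FFTTT
  TF.FTT
  F...FT
Step 3: 7 trees catch fire, 9 burn out
  .FTT..
  ..FTTT
  ...FTT
  ...FTT
  F...FT
  .....F

.FTT..
..FTTT
...FTT
...FTT
F...FT
.....F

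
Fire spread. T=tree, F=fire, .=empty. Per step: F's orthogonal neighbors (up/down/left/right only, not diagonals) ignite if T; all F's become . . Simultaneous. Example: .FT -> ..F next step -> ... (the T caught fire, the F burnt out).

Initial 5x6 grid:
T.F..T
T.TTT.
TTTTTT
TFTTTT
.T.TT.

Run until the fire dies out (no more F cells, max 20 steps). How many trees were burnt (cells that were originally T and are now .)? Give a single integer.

Step 1: +5 fires, +2 burnt (F count now 5)
Step 2: +4 fires, +5 burnt (F count now 4)
Step 3: +5 fires, +4 burnt (F count now 5)
Step 4: +4 fires, +5 burnt (F count now 4)
Step 5: +1 fires, +4 burnt (F count now 1)
Step 6: +0 fires, +1 burnt (F count now 0)
Fire out after step 6
Initially T: 20, now '.': 29
Total burnt (originally-T cells now '.'): 19

Answer: 19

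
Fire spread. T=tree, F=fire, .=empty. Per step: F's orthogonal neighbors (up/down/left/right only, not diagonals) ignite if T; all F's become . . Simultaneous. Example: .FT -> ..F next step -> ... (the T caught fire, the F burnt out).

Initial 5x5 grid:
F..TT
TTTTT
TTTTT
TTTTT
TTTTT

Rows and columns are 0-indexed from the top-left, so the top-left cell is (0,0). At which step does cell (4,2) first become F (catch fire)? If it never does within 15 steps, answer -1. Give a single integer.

Step 1: cell (4,2)='T' (+1 fires, +1 burnt)
Step 2: cell (4,2)='T' (+2 fires, +1 burnt)
Step 3: cell (4,2)='T' (+3 fires, +2 burnt)
Step 4: cell (4,2)='T' (+4 fires, +3 burnt)
Step 5: cell (4,2)='T' (+5 fires, +4 burnt)
Step 6: cell (4,2)='F' (+4 fires, +5 burnt)
  -> target ignites at step 6
Step 7: cell (4,2)='.' (+2 fires, +4 burnt)
Step 8: cell (4,2)='.' (+1 fires, +2 burnt)
Step 9: cell (4,2)='.' (+0 fires, +1 burnt)
  fire out at step 9

6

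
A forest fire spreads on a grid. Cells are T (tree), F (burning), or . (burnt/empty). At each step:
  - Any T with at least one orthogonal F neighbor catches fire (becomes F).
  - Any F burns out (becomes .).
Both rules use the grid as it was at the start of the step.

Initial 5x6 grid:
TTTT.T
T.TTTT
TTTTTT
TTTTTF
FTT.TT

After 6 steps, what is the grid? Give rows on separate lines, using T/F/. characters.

Step 1: 5 trees catch fire, 2 burn out
  TTTT.T
  T.TTTT
  TTTTTF
  FTTTF.
  .FT.TF
Step 2: 7 trees catch fire, 5 burn out
  TTTT.T
  T.TTTF
  FTTTF.
  .FTF..
  ..F.F.
Step 3: 6 trees catch fire, 7 burn out
  TTTT.F
  F.TTF.
  .FTF..
  ..F...
  ......
Step 4: 3 trees catch fire, 6 burn out
  FTTT..
  ..TF..
  ..F...
  ......
  ......
Step 5: 3 trees catch fire, 3 burn out
  .FTF..
  ..F...
  ......
  ......
  ......
Step 6: 1 trees catch fire, 3 burn out
  ..F...
  ......
  ......
  ......
  ......

..F...
......
......
......
......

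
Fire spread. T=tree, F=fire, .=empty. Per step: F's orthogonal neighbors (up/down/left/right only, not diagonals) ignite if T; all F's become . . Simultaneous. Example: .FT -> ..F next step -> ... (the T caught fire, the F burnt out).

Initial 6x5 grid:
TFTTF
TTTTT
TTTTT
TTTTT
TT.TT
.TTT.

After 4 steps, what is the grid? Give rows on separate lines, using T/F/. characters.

Step 1: 5 trees catch fire, 2 burn out
  F.FF.
  TFTTF
  TTTTT
  TTTTT
  TT.TT
  .TTT.
Step 2: 5 trees catch fire, 5 burn out
  .....
  F.FF.
  TFTTF
  TTTTT
  TT.TT
  .TTT.
Step 3: 5 trees catch fire, 5 burn out
  .....
  .....
  F.FF.
  TFTTF
  TT.TT
  .TTT.
Step 4: 5 trees catch fire, 5 burn out
  .....
  .....
  .....
  F.FF.
  TF.TF
  .TTT.

.....
.....
.....
F.FF.
TF.TF
.TTT.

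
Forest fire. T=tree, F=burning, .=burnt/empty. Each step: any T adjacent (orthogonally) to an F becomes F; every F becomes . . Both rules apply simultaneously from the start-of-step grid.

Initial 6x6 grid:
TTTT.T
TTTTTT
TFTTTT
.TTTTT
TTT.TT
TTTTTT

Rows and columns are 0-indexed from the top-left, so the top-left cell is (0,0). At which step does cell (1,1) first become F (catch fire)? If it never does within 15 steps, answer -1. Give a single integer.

Step 1: cell (1,1)='F' (+4 fires, +1 burnt)
  -> target ignites at step 1
Step 2: cell (1,1)='.' (+6 fires, +4 burnt)
Step 3: cell (1,1)='.' (+8 fires, +6 burnt)
Step 4: cell (1,1)='.' (+6 fires, +8 burnt)
Step 5: cell (1,1)='.' (+4 fires, +6 burnt)
Step 6: cell (1,1)='.' (+3 fires, +4 burnt)
Step 7: cell (1,1)='.' (+1 fires, +3 burnt)
Step 8: cell (1,1)='.' (+0 fires, +1 burnt)
  fire out at step 8

1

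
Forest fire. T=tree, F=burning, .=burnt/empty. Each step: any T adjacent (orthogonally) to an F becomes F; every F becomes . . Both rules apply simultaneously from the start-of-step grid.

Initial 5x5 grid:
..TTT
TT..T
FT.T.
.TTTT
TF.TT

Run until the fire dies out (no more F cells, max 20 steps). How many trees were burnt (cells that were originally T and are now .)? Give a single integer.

Answer: 11

Derivation:
Step 1: +4 fires, +2 burnt (F count now 4)
Step 2: +2 fires, +4 burnt (F count now 2)
Step 3: +1 fires, +2 burnt (F count now 1)
Step 4: +3 fires, +1 burnt (F count now 3)
Step 5: +1 fires, +3 burnt (F count now 1)
Step 6: +0 fires, +1 burnt (F count now 0)
Fire out after step 6
Initially T: 15, now '.': 21
Total burnt (originally-T cells now '.'): 11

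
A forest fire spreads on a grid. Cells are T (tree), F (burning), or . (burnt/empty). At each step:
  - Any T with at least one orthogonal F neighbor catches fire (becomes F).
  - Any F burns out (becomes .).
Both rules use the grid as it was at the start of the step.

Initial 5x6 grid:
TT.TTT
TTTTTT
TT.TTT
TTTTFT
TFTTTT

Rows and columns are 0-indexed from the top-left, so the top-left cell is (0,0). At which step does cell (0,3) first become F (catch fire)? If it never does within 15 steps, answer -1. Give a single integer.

Step 1: cell (0,3)='T' (+7 fires, +2 burnt)
Step 2: cell (0,3)='T' (+8 fires, +7 burnt)
Step 3: cell (0,3)='T' (+5 fires, +8 burnt)
Step 4: cell (0,3)='F' (+5 fires, +5 burnt)
  -> target ignites at step 4
Step 5: cell (0,3)='.' (+1 fires, +5 burnt)
Step 6: cell (0,3)='.' (+0 fires, +1 burnt)
  fire out at step 6

4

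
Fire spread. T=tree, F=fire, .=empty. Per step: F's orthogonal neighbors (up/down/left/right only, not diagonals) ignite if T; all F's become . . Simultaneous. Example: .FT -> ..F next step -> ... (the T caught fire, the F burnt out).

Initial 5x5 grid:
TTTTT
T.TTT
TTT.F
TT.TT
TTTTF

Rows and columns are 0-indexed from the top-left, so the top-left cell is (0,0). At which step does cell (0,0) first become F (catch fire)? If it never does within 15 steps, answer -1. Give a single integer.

Step 1: cell (0,0)='T' (+3 fires, +2 burnt)
Step 2: cell (0,0)='T' (+4 fires, +3 burnt)
Step 3: cell (0,0)='T' (+3 fires, +4 burnt)
Step 4: cell (0,0)='T' (+4 fires, +3 burnt)
Step 5: cell (0,0)='T' (+3 fires, +4 burnt)
Step 6: cell (0,0)='F' (+2 fires, +3 burnt)
  -> target ignites at step 6
Step 7: cell (0,0)='.' (+1 fires, +2 burnt)
Step 8: cell (0,0)='.' (+0 fires, +1 burnt)
  fire out at step 8

6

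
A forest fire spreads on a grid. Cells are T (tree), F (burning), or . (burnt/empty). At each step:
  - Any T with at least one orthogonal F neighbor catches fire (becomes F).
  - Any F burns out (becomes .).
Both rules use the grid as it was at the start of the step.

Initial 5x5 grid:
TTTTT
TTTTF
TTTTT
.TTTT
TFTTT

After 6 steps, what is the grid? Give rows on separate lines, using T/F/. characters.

Step 1: 6 trees catch fire, 2 burn out
  TTTTF
  TTTF.
  TTTTF
  .FTTT
  F.FTT
Step 2: 7 trees catch fire, 6 burn out
  TTTF.
  TTF..
  TFTF.
  ..FTF
  ...FT
Step 3: 6 trees catch fire, 7 burn out
  TTF..
  TF...
  F.F..
  ...F.
  ....F
Step 4: 2 trees catch fire, 6 burn out
  TF...
  F....
  .....
  .....
  .....
Step 5: 1 trees catch fire, 2 burn out
  F....
  .....
  .....
  .....
  .....
Step 6: 0 trees catch fire, 1 burn out
  .....
  .....
  .....
  .....
  .....

.....
.....
.....
.....
.....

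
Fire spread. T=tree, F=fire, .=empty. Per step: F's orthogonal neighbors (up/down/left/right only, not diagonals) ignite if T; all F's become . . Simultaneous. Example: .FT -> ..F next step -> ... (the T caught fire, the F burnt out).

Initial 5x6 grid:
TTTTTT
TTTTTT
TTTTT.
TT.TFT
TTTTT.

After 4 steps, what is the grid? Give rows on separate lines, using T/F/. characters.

Step 1: 4 trees catch fire, 1 burn out
  TTTTTT
  TTTTTT
  TTTTF.
  TT.F.F
  TTTTF.
Step 2: 3 trees catch fire, 4 burn out
  TTTTTT
  TTTTFT
  TTTF..
  TT....
  TTTF..
Step 3: 5 trees catch fire, 3 burn out
  TTTTFT
  TTTF.F
  TTF...
  TT....
  TTF...
Step 4: 5 trees catch fire, 5 burn out
  TTTF.F
  TTF...
  TF....
  TT....
  TF....

TTTF.F
TTF...
TF....
TT....
TF....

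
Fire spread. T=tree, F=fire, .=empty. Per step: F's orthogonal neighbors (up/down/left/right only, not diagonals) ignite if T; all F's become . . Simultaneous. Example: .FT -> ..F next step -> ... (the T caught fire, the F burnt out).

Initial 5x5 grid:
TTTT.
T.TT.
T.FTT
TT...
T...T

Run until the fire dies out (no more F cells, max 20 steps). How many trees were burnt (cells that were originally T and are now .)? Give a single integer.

Step 1: +2 fires, +1 burnt (F count now 2)
Step 2: +3 fires, +2 burnt (F count now 3)
Step 3: +2 fires, +3 burnt (F count now 2)
Step 4: +1 fires, +2 burnt (F count now 1)
Step 5: +1 fires, +1 burnt (F count now 1)
Step 6: +1 fires, +1 burnt (F count now 1)
Step 7: +1 fires, +1 burnt (F count now 1)
Step 8: +2 fires, +1 burnt (F count now 2)
Step 9: +0 fires, +2 burnt (F count now 0)
Fire out after step 9
Initially T: 14, now '.': 24
Total burnt (originally-T cells now '.'): 13

Answer: 13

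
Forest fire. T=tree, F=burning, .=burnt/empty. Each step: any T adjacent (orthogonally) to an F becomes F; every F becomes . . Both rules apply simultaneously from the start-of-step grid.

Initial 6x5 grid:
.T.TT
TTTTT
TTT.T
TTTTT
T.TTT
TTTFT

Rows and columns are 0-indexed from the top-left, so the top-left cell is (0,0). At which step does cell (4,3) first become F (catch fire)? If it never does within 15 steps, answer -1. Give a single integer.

Step 1: cell (4,3)='F' (+3 fires, +1 burnt)
  -> target ignites at step 1
Step 2: cell (4,3)='.' (+4 fires, +3 burnt)
Step 3: cell (4,3)='.' (+3 fires, +4 burnt)
Step 4: cell (4,3)='.' (+4 fires, +3 burnt)
Step 5: cell (4,3)='.' (+4 fires, +4 burnt)
Step 6: cell (4,3)='.' (+4 fires, +4 burnt)
Step 7: cell (4,3)='.' (+3 fires, +4 burnt)
Step 8: cell (4,3)='.' (+0 fires, +3 burnt)
  fire out at step 8

1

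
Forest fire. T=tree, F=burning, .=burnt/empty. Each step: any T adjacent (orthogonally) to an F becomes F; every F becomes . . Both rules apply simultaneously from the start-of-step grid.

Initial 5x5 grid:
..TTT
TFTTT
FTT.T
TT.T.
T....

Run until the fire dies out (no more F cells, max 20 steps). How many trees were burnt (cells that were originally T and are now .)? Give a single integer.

Answer: 13

Derivation:
Step 1: +4 fires, +2 burnt (F count now 4)
Step 2: +5 fires, +4 burnt (F count now 5)
Step 3: +2 fires, +5 burnt (F count now 2)
Step 4: +2 fires, +2 burnt (F count now 2)
Step 5: +0 fires, +2 burnt (F count now 0)
Fire out after step 5
Initially T: 14, now '.': 24
Total burnt (originally-T cells now '.'): 13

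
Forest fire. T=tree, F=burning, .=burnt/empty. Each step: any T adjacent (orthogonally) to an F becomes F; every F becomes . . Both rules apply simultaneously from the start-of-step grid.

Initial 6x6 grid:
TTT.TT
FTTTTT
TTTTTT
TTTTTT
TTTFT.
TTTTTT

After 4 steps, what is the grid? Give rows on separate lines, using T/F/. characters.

Step 1: 7 trees catch fire, 2 burn out
  FTT.TT
  .FTTTT
  FTTTTT
  TTTFTT
  TTF.F.
  TTTFTT
Step 2: 10 trees catch fire, 7 burn out
  .FT.TT
  ..FTTT
  .FTFTT
  FTF.FT
  TF....
  TTF.FT
Step 3: 9 trees catch fire, 10 burn out
  ..F.TT
  ...FTT
  ..F.FT
  .F...F
  F.....
  TF...F
Step 4: 3 trees catch fire, 9 burn out
  ....TT
  ....FT
  .....F
  ......
  ......
  F.....

....TT
....FT
.....F
......
......
F.....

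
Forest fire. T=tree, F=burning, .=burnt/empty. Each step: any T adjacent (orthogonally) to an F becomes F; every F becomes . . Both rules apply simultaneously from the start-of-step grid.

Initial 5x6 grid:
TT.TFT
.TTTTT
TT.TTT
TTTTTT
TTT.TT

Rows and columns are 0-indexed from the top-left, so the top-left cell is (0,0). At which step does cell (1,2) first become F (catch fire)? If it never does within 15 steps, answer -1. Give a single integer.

Step 1: cell (1,2)='T' (+3 fires, +1 burnt)
Step 2: cell (1,2)='T' (+3 fires, +3 burnt)
Step 3: cell (1,2)='F' (+4 fires, +3 burnt)
  -> target ignites at step 3
Step 4: cell (1,2)='.' (+4 fires, +4 burnt)
Step 5: cell (1,2)='.' (+4 fires, +4 burnt)
Step 6: cell (1,2)='.' (+4 fires, +4 burnt)
Step 7: cell (1,2)='.' (+2 fires, +4 burnt)
Step 8: cell (1,2)='.' (+1 fires, +2 burnt)
Step 9: cell (1,2)='.' (+0 fires, +1 burnt)
  fire out at step 9

3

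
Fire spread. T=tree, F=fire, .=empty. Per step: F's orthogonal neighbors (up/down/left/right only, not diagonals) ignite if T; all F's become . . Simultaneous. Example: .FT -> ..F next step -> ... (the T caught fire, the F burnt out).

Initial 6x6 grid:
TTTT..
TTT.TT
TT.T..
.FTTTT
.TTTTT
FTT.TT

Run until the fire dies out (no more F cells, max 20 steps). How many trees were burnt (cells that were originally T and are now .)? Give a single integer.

Step 1: +4 fires, +2 burnt (F count now 4)
Step 2: +5 fires, +4 burnt (F count now 5)
Step 3: +6 fires, +5 burnt (F count now 6)
Step 4: +4 fires, +6 burnt (F count now 4)
Step 5: +3 fires, +4 burnt (F count now 3)
Step 6: +1 fires, +3 burnt (F count now 1)
Step 7: +0 fires, +1 burnt (F count now 0)
Fire out after step 7
Initially T: 25, now '.': 34
Total burnt (originally-T cells now '.'): 23

Answer: 23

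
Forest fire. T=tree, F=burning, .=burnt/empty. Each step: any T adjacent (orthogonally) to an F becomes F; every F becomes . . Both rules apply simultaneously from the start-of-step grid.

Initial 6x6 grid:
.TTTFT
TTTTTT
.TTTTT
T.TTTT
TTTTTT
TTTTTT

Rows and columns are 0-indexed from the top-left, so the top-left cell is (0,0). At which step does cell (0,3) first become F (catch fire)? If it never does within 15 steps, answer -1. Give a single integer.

Step 1: cell (0,3)='F' (+3 fires, +1 burnt)
  -> target ignites at step 1
Step 2: cell (0,3)='.' (+4 fires, +3 burnt)
Step 3: cell (0,3)='.' (+5 fires, +4 burnt)
Step 4: cell (0,3)='.' (+5 fires, +5 burnt)
Step 5: cell (0,3)='.' (+6 fires, +5 burnt)
Step 6: cell (0,3)='.' (+3 fires, +6 burnt)
Step 7: cell (0,3)='.' (+2 fires, +3 burnt)
Step 8: cell (0,3)='.' (+2 fires, +2 burnt)
Step 9: cell (0,3)='.' (+2 fires, +2 burnt)
Step 10: cell (0,3)='.' (+0 fires, +2 burnt)
  fire out at step 10

1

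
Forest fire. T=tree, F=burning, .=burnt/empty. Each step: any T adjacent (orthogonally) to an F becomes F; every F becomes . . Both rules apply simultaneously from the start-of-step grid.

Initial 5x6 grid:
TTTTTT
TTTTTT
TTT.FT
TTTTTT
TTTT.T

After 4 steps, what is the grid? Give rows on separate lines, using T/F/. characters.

Step 1: 3 trees catch fire, 1 burn out
  TTTTTT
  TTTTFT
  TTT..F
  TTTTFT
  TTTT.T
Step 2: 5 trees catch fire, 3 burn out
  TTTTFT
  TTTF.F
  TTT...
  TTTF.F
  TTTT.T
Step 3: 6 trees catch fire, 5 burn out
  TTTF.F
  TTF...
  TTT...
  TTF...
  TTTF.F
Step 4: 5 trees catch fire, 6 burn out
  TTF...
  TF....
  TTF...
  TF....
  TTF...

TTF...
TF....
TTF...
TF....
TTF...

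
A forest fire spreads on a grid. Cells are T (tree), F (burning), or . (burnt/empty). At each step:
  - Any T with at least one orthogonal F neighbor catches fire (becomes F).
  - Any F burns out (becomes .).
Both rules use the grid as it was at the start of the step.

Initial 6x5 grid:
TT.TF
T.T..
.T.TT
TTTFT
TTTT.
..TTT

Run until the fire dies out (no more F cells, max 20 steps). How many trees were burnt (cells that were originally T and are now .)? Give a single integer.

Answer: 15

Derivation:
Step 1: +5 fires, +2 burnt (F count now 5)
Step 2: +4 fires, +5 burnt (F count now 4)
Step 3: +5 fires, +4 burnt (F count now 5)
Step 4: +1 fires, +5 burnt (F count now 1)
Step 5: +0 fires, +1 burnt (F count now 0)
Fire out after step 5
Initially T: 19, now '.': 26
Total burnt (originally-T cells now '.'): 15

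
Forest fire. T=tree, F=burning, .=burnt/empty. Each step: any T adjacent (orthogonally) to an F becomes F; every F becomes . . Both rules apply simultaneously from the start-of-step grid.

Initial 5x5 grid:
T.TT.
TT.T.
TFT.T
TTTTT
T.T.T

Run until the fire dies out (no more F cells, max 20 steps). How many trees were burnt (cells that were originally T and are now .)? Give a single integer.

Step 1: +4 fires, +1 burnt (F count now 4)
Step 2: +3 fires, +4 burnt (F count now 3)
Step 3: +4 fires, +3 burnt (F count now 4)
Step 4: +1 fires, +4 burnt (F count now 1)
Step 5: +2 fires, +1 burnt (F count now 2)
Step 6: +0 fires, +2 burnt (F count now 0)
Fire out after step 6
Initially T: 17, now '.': 22
Total burnt (originally-T cells now '.'): 14

Answer: 14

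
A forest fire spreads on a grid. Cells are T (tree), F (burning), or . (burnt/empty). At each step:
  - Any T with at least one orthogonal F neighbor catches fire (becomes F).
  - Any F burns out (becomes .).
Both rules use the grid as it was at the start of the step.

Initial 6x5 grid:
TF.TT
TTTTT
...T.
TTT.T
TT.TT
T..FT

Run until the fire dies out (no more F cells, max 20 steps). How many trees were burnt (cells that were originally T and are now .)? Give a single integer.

Answer: 13

Derivation:
Step 1: +4 fires, +2 burnt (F count now 4)
Step 2: +3 fires, +4 burnt (F count now 3)
Step 3: +2 fires, +3 burnt (F count now 2)
Step 4: +3 fires, +2 burnt (F count now 3)
Step 5: +1 fires, +3 burnt (F count now 1)
Step 6: +0 fires, +1 burnt (F count now 0)
Fire out after step 6
Initially T: 19, now '.': 24
Total burnt (originally-T cells now '.'): 13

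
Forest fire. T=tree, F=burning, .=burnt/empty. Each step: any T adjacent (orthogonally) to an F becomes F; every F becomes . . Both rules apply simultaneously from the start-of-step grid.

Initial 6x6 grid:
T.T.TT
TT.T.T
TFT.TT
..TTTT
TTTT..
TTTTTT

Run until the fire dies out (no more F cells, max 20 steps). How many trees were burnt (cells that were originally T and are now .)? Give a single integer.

Step 1: +3 fires, +1 burnt (F count now 3)
Step 2: +2 fires, +3 burnt (F count now 2)
Step 3: +3 fires, +2 burnt (F count now 3)
Step 4: +4 fires, +3 burnt (F count now 4)
Step 5: +5 fires, +4 burnt (F count now 5)
Step 6: +3 fires, +5 burnt (F count now 3)
Step 7: +2 fires, +3 burnt (F count now 2)
Step 8: +1 fires, +2 burnt (F count now 1)
Step 9: +1 fires, +1 burnt (F count now 1)
Step 10: +0 fires, +1 burnt (F count now 0)
Fire out after step 10
Initially T: 26, now '.': 34
Total burnt (originally-T cells now '.'): 24

Answer: 24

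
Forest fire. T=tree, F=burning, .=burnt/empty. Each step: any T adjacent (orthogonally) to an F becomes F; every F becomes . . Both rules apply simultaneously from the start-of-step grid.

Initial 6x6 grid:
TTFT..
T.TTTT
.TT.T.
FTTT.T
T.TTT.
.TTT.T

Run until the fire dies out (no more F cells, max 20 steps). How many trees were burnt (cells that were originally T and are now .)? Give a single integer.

Step 1: +5 fires, +2 burnt (F count now 5)
Step 2: +5 fires, +5 burnt (F count now 5)
Step 3: +4 fires, +5 burnt (F count now 4)
Step 4: +4 fires, +4 burnt (F count now 4)
Step 5: +3 fires, +4 burnt (F count now 3)
Step 6: +0 fires, +3 burnt (F count now 0)
Fire out after step 6
Initially T: 23, now '.': 34
Total burnt (originally-T cells now '.'): 21

Answer: 21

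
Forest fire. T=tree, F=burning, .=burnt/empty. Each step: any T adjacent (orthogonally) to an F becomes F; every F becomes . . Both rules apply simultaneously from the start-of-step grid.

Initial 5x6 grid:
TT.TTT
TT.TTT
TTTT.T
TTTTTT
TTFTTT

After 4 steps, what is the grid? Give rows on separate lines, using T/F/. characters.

Step 1: 3 trees catch fire, 1 burn out
  TT.TTT
  TT.TTT
  TTTT.T
  TTFTTT
  TF.FTT
Step 2: 5 trees catch fire, 3 burn out
  TT.TTT
  TT.TTT
  TTFT.T
  TF.FTT
  F...FT
Step 3: 5 trees catch fire, 5 burn out
  TT.TTT
  TT.TTT
  TF.F.T
  F...FT
  .....F
Step 4: 4 trees catch fire, 5 burn out
  TT.TTT
  TF.FTT
  F....T
  .....F
  ......

TT.TTT
TF.FTT
F....T
.....F
......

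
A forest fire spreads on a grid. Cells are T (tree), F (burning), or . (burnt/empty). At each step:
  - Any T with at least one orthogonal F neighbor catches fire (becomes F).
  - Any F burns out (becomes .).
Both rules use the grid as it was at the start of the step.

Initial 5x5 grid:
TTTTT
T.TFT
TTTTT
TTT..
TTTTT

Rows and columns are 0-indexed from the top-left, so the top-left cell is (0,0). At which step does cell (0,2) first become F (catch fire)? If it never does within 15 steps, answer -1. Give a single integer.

Step 1: cell (0,2)='T' (+4 fires, +1 burnt)
Step 2: cell (0,2)='F' (+4 fires, +4 burnt)
  -> target ignites at step 2
Step 3: cell (0,2)='.' (+3 fires, +4 burnt)
Step 4: cell (0,2)='.' (+4 fires, +3 burnt)
Step 5: cell (0,2)='.' (+4 fires, +4 burnt)
Step 6: cell (0,2)='.' (+2 fires, +4 burnt)
Step 7: cell (0,2)='.' (+0 fires, +2 burnt)
  fire out at step 7

2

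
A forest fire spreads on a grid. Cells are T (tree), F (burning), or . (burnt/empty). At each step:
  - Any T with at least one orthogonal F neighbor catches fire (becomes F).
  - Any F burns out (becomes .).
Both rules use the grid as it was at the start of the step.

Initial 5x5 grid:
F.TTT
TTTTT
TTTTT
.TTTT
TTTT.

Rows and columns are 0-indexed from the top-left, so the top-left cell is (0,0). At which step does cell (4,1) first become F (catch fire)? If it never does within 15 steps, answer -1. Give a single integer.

Step 1: cell (4,1)='T' (+1 fires, +1 burnt)
Step 2: cell (4,1)='T' (+2 fires, +1 burnt)
Step 3: cell (4,1)='T' (+2 fires, +2 burnt)
Step 4: cell (4,1)='T' (+4 fires, +2 burnt)
Step 5: cell (4,1)='F' (+5 fires, +4 burnt)
  -> target ignites at step 5
Step 6: cell (4,1)='.' (+5 fires, +5 burnt)
Step 7: cell (4,1)='.' (+2 fires, +5 burnt)
Step 8: cell (4,1)='.' (+0 fires, +2 burnt)
  fire out at step 8

5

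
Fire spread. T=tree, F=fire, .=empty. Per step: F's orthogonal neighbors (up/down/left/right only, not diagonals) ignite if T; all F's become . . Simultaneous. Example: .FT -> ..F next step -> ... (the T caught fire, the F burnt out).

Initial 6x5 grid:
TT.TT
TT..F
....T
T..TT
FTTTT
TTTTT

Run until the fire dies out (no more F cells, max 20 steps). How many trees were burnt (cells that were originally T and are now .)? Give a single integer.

Answer: 15

Derivation:
Step 1: +5 fires, +2 burnt (F count now 5)
Step 2: +4 fires, +5 burnt (F count now 4)
Step 3: +4 fires, +4 burnt (F count now 4)
Step 4: +2 fires, +4 burnt (F count now 2)
Step 5: +0 fires, +2 burnt (F count now 0)
Fire out after step 5
Initially T: 19, now '.': 26
Total burnt (originally-T cells now '.'): 15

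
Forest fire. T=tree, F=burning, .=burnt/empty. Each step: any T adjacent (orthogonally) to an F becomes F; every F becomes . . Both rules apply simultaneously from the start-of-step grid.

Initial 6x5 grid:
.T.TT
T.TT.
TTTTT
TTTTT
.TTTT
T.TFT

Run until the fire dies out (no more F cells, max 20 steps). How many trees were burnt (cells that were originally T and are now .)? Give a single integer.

Step 1: +3 fires, +1 burnt (F count now 3)
Step 2: +3 fires, +3 burnt (F count now 3)
Step 3: +4 fires, +3 burnt (F count now 4)
Step 4: +4 fires, +4 burnt (F count now 4)
Step 5: +4 fires, +4 burnt (F count now 4)
Step 6: +2 fires, +4 burnt (F count now 2)
Step 7: +1 fires, +2 burnt (F count now 1)
Step 8: +0 fires, +1 burnt (F count now 0)
Fire out after step 8
Initially T: 23, now '.': 28
Total burnt (originally-T cells now '.'): 21

Answer: 21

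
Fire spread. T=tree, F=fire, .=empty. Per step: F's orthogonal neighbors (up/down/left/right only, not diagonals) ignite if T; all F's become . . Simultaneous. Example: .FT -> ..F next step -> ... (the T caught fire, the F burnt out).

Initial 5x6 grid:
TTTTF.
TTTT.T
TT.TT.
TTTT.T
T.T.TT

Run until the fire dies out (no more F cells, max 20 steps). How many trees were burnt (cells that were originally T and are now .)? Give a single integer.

Step 1: +1 fires, +1 burnt (F count now 1)
Step 2: +2 fires, +1 burnt (F count now 2)
Step 3: +3 fires, +2 burnt (F count now 3)
Step 4: +4 fires, +3 burnt (F count now 4)
Step 5: +3 fires, +4 burnt (F count now 3)
Step 6: +3 fires, +3 burnt (F count now 3)
Step 7: +1 fires, +3 burnt (F count now 1)
Step 8: +1 fires, +1 burnt (F count now 1)
Step 9: +0 fires, +1 burnt (F count now 0)
Fire out after step 9
Initially T: 22, now '.': 26
Total burnt (originally-T cells now '.'): 18

Answer: 18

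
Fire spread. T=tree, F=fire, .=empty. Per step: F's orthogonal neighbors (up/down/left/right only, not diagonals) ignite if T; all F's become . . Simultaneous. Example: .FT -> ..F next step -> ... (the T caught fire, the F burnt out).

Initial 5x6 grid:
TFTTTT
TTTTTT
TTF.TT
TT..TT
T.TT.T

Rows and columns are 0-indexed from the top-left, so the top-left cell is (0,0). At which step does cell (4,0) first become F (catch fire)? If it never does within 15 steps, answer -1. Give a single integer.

Step 1: cell (4,0)='T' (+5 fires, +2 burnt)
Step 2: cell (4,0)='T' (+5 fires, +5 burnt)
Step 3: cell (4,0)='T' (+3 fires, +5 burnt)
Step 4: cell (4,0)='F' (+4 fires, +3 burnt)
  -> target ignites at step 4
Step 5: cell (4,0)='.' (+2 fires, +4 burnt)
Step 6: cell (4,0)='.' (+1 fires, +2 burnt)
Step 7: cell (4,0)='.' (+1 fires, +1 burnt)
Step 8: cell (4,0)='.' (+0 fires, +1 burnt)
  fire out at step 8

4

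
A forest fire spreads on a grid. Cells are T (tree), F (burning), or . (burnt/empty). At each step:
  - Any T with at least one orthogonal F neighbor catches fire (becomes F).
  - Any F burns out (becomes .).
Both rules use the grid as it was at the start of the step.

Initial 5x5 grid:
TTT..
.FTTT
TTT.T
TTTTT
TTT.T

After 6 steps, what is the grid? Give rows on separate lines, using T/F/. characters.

Step 1: 3 trees catch fire, 1 burn out
  TFT..
  ..FTT
  TFT.T
  TTTTT
  TTT.T
Step 2: 6 trees catch fire, 3 burn out
  F.F..
  ...FT
  F.F.T
  TFTTT
  TTT.T
Step 3: 4 trees catch fire, 6 burn out
  .....
  ....F
  ....T
  F.FTT
  TFT.T
Step 4: 4 trees catch fire, 4 burn out
  .....
  .....
  ....F
  ...FT
  F.F.T
Step 5: 1 trees catch fire, 4 burn out
  .....
  .....
  .....
  ....F
  ....T
Step 6: 1 trees catch fire, 1 burn out
  .....
  .....
  .....
  .....
  ....F

.....
.....
.....
.....
....F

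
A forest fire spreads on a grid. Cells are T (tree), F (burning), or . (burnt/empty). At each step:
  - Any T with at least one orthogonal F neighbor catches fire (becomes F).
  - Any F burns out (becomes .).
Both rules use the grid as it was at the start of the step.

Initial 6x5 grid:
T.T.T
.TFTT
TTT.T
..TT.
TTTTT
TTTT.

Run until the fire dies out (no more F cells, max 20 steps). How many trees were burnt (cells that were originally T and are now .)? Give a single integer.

Answer: 20

Derivation:
Step 1: +4 fires, +1 burnt (F count now 4)
Step 2: +3 fires, +4 burnt (F count now 3)
Step 3: +5 fires, +3 burnt (F count now 5)
Step 4: +3 fires, +5 burnt (F count now 3)
Step 5: +4 fires, +3 burnt (F count now 4)
Step 6: +1 fires, +4 burnt (F count now 1)
Step 7: +0 fires, +1 burnt (F count now 0)
Fire out after step 7
Initially T: 21, now '.': 29
Total burnt (originally-T cells now '.'): 20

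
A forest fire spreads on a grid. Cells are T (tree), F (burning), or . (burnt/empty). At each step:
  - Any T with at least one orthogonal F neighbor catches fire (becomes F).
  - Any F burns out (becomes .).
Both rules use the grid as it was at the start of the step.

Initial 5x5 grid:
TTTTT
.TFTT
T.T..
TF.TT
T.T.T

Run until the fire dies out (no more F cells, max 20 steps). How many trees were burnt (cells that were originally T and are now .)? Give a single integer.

Answer: 12

Derivation:
Step 1: +5 fires, +2 burnt (F count now 5)
Step 2: +5 fires, +5 burnt (F count now 5)
Step 3: +2 fires, +5 burnt (F count now 2)
Step 4: +0 fires, +2 burnt (F count now 0)
Fire out after step 4
Initially T: 16, now '.': 21
Total burnt (originally-T cells now '.'): 12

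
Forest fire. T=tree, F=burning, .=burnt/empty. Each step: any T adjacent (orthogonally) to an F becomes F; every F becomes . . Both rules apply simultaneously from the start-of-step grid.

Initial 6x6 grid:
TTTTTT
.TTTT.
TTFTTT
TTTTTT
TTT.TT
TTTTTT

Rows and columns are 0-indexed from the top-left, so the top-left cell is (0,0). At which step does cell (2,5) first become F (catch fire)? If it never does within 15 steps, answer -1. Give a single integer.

Step 1: cell (2,5)='T' (+4 fires, +1 burnt)
Step 2: cell (2,5)='T' (+8 fires, +4 burnt)
Step 3: cell (2,5)='F' (+8 fires, +8 burnt)
  -> target ignites at step 3
Step 4: cell (2,5)='.' (+7 fires, +8 burnt)
Step 5: cell (2,5)='.' (+4 fires, +7 burnt)
Step 6: cell (2,5)='.' (+1 fires, +4 burnt)
Step 7: cell (2,5)='.' (+0 fires, +1 burnt)
  fire out at step 7

3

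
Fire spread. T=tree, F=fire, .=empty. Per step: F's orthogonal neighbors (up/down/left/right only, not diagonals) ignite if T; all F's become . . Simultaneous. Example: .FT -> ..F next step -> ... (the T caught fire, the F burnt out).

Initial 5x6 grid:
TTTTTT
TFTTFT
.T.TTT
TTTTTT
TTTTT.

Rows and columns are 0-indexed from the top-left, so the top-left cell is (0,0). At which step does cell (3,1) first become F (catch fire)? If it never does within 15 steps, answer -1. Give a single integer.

Step 1: cell (3,1)='T' (+8 fires, +2 burnt)
Step 2: cell (3,1)='F' (+8 fires, +8 burnt)
  -> target ignites at step 2
Step 3: cell (3,1)='.' (+6 fires, +8 burnt)
Step 4: cell (3,1)='.' (+3 fires, +6 burnt)
Step 5: cell (3,1)='.' (+0 fires, +3 burnt)
  fire out at step 5

2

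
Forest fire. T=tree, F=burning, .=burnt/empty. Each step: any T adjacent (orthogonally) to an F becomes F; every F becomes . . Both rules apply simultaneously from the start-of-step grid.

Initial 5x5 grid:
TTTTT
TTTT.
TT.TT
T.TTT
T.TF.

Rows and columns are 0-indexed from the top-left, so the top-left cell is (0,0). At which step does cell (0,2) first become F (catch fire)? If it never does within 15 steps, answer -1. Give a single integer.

Step 1: cell (0,2)='T' (+2 fires, +1 burnt)
Step 2: cell (0,2)='T' (+3 fires, +2 burnt)
Step 3: cell (0,2)='T' (+2 fires, +3 burnt)
Step 4: cell (0,2)='T' (+2 fires, +2 burnt)
Step 5: cell (0,2)='F' (+3 fires, +2 burnt)
  -> target ignites at step 5
Step 6: cell (0,2)='.' (+3 fires, +3 burnt)
Step 7: cell (0,2)='.' (+2 fires, +3 burnt)
Step 8: cell (0,2)='.' (+1 fires, +2 burnt)
Step 9: cell (0,2)='.' (+1 fires, +1 burnt)
Step 10: cell (0,2)='.' (+0 fires, +1 burnt)
  fire out at step 10

5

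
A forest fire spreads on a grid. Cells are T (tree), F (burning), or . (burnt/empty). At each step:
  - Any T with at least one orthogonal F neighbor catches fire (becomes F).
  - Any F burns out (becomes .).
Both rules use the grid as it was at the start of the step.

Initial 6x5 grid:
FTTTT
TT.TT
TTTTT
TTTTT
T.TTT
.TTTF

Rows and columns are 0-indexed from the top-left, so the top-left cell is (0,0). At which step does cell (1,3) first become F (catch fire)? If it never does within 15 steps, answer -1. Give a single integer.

Step 1: cell (1,3)='T' (+4 fires, +2 burnt)
Step 2: cell (1,3)='T' (+6 fires, +4 burnt)
Step 3: cell (1,3)='T' (+7 fires, +6 burnt)
Step 4: cell (1,3)='F' (+8 fires, +7 burnt)
  -> target ignites at step 4
Step 5: cell (1,3)='.' (+0 fires, +8 burnt)
  fire out at step 5

4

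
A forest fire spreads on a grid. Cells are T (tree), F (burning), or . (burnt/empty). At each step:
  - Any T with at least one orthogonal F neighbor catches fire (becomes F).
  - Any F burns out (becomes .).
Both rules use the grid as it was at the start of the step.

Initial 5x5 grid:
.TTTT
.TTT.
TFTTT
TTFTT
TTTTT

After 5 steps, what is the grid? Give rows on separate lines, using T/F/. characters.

Step 1: 6 trees catch fire, 2 burn out
  .TTTT
  .FTT.
  F.FTT
  TF.FT
  TTFTT
Step 2: 7 trees catch fire, 6 burn out
  .FTTT
  ..FT.
  ...FT
  F...F
  TF.FT
Step 3: 5 trees catch fire, 7 burn out
  ..FTT
  ...F.
  ....F
  .....
  F...F
Step 4: 1 trees catch fire, 5 burn out
  ...FT
  .....
  .....
  .....
  .....
Step 5: 1 trees catch fire, 1 burn out
  ....F
  .....
  .....
  .....
  .....

....F
.....
.....
.....
.....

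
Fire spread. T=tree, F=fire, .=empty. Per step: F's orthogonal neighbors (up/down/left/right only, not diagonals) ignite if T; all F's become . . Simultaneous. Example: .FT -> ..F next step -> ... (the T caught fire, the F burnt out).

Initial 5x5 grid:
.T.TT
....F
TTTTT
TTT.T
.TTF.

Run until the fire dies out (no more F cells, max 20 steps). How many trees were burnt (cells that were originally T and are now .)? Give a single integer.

Answer: 13

Derivation:
Step 1: +3 fires, +2 burnt (F count now 3)
Step 2: +5 fires, +3 burnt (F count now 5)
Step 3: +2 fires, +5 burnt (F count now 2)
Step 4: +2 fires, +2 burnt (F count now 2)
Step 5: +1 fires, +2 burnt (F count now 1)
Step 6: +0 fires, +1 burnt (F count now 0)
Fire out after step 6
Initially T: 14, now '.': 24
Total burnt (originally-T cells now '.'): 13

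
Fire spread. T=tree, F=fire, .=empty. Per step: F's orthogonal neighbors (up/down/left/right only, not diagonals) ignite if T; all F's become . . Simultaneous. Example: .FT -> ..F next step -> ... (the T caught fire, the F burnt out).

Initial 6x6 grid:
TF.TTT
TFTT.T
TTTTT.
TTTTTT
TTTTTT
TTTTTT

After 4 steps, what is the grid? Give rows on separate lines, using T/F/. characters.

Step 1: 4 trees catch fire, 2 burn out
  F..TTT
  F.FT.T
  TFTTT.
  TTTTTT
  TTTTTT
  TTTTTT
Step 2: 4 trees catch fire, 4 burn out
  ...TTT
  ...F.T
  F.FTT.
  TFTTTT
  TTTTTT
  TTTTTT
Step 3: 5 trees catch fire, 4 burn out
  ...FTT
  .....T
  ...FT.
  F.FTTT
  TFTTTT
  TTTTTT
Step 4: 6 trees catch fire, 5 burn out
  ....FT
  .....T
  ....F.
  ...FTT
  F.FTTT
  TFTTTT

....FT
.....T
....F.
...FTT
F.FTTT
TFTTTT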